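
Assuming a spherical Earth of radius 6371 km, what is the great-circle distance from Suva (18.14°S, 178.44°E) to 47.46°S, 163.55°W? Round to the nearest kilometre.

3649 km

Δλ = -163.55 − 178.44 = -341.99°; wrapped into (−180°, 180°]: 18.01°.
Δφ = -47.46 − -18.14 = -29.32°.
a = sin²(Δφ/2) + cos φ₁ · cos φ₂ · sin²(Δλ/2) = 0.079791.
c = 2·atan2(√a, √(1−a)) = 0.57274 rad → d = 6371·c ≈ 3648.95 km.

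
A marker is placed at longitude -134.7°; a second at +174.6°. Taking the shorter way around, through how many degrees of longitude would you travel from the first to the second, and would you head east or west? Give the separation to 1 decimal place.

50.7° west

Raw difference: 174.6 − -134.7 = 309.3°.
Normalise into (−180°, 180°]: 309.3° − 360° = -50.7°.
Negative ⇒ the second point lies to the west; separation 50.7°.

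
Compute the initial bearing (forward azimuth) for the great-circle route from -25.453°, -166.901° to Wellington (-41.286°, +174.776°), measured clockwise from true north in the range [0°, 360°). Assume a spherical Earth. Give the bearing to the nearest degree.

219°

Δλ = 174.776 − -166.901 = 341.677°; wrapped into (−180°, 180°]: -18.323°.
θ = atan2( sin Δλ · cos φ₂ , cos φ₁ · sin φ₂ − sin φ₁ · cos φ₂ · cos Δλ )
  = atan2(-0.23623, -0.28921) = -140.758° → normalised to [0°, 360°): 219.242°.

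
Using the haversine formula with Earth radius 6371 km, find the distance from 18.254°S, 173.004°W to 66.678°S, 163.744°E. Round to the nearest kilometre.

Δλ = 163.744 − -173.004 = 336.748°; wrapped into (−180°, 180°]: -23.252°.
Δφ = -66.678 − -18.254 = -48.424°.
a = sin²(Δφ/2) + cos φ₁ · cos φ₂ · sin²(Δλ/2) = 0.183462.
c = 2·atan2(√a, √(1−a)) = 0.88528 rad → d = 6371·c ≈ 5640.10 km.

5640 km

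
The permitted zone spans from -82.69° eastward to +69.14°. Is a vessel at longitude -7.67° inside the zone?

Yes

Band width going east from -82.69° to +69.14°: ((69.14 − -82.69) mod 360) = 151.83°.
Offset of -7.67° east of the west edge: ((-7.67 − -82.69) mod 360) = 75.02°.
75.02° ≤ 151.83° ⇒ inside.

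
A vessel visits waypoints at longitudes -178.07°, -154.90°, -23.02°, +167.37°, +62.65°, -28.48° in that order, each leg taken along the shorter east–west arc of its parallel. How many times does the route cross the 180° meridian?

Leg 1: -178.07° → -154.90°, shortest Δλ = 23.17° (east) — does not cross 180°.
Leg 2: -154.90° → -23.02°, shortest Δλ = 131.88° (east) — does not cross 180°.
Leg 3: -23.02° → +167.37°, shortest Δλ = -169.61° (west) — crosses 180°.
Leg 4: +167.37° → +62.65°, shortest Δλ = -104.72° (west) — does not cross 180°.
Leg 5: +62.65° → -28.48°, shortest Δλ = -91.13° (west) — does not cross 180°.
Total crossings: 1.

1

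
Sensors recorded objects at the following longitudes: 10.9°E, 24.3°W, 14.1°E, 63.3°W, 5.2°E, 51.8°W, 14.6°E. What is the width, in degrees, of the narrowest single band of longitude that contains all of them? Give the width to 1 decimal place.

Sort the longitudes: -63.3°, -51.8°, -24.3°, +5.2°, +10.9°, +14.1°, +14.6°.
Eastward gaps between consecutive values (wrapping around): 11.5°, 27.5°, 29.5°, 5.7°, 3.2°, 0.5°, 282.1°.
Largest gap = 282.1° ⇒ minimal covering band is its complement: 360° − 282.1° = 77.9°.
Band runs from -63.3° eastward to +14.6°.

77.9°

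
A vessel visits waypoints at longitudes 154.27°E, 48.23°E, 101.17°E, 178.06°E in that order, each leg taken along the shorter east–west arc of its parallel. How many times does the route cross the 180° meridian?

Leg 1: +154.27° → +48.23°, shortest Δλ = -106.04° (west) — does not cross 180°.
Leg 2: +48.23° → +101.17°, shortest Δλ = 52.94° (east) — does not cross 180°.
Leg 3: +101.17° → +178.06°, shortest Δλ = 76.89° (east) — does not cross 180°.
Total crossings: 0.

0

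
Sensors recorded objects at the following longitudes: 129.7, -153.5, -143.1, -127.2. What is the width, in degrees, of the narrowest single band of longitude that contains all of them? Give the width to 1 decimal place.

Sort the longitudes: -153.5°, -143.1°, -127.2°, +129.7°.
Eastward gaps between consecutive values (wrapping around): 10.4°, 15.9°, 256.9°, 76.8°.
Largest gap = 256.9° ⇒ minimal covering band is its complement: 360° − 256.9° = 103.1°.
Band runs from +129.7° eastward to -127.2°, crossing the antimeridian.

103.1°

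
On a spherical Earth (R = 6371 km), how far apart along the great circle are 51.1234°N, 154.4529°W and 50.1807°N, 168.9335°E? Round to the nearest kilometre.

Δλ = 168.9335 − -154.4529 = 323.3864°; wrapped into (−180°, 180°]: -36.6136°.
Δφ = 50.1807 − 51.1234 = -0.9427°.
a = sin²(Δφ/2) + cos φ₁ · cos φ₂ · sin²(Δλ/2) = 0.039722.
c = 2·atan2(√a, √(1−a)) = 0.40130 rad → d = 6371·c ≈ 2556.66 km.

2557 km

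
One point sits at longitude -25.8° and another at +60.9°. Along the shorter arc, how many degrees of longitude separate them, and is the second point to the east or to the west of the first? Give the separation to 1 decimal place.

Raw difference: 60.9 − -25.8 = 86.7°.
Normalise into (−180°, 180°]: 86.7° stays 86.7°.
Positive ⇒ the second point lies to the east; separation 86.7°.

86.7° east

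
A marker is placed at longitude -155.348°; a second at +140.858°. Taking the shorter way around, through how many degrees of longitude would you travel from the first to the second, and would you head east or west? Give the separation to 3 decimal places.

Raw difference: 140.858 − -155.348 = 296.206°.
Normalise into (−180°, 180°]: 296.206° − 360° = -63.794°.
Negative ⇒ the second point lies to the west; separation 63.794°.

63.794° west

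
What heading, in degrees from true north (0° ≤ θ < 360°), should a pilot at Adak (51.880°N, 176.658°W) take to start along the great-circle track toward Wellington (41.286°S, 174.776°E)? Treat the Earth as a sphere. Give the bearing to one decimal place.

Δλ = 174.776 − -176.658 = 351.434°; wrapped into (−180°, 180°]: -8.566°.
θ = atan2( sin Δλ · cos φ₂ , cos φ₁ · sin φ₂ − sin φ₁ · cos φ₂ · cos Δλ )
  = atan2(-0.11192, -0.99188) = -173.562° → normalised to [0°, 360°): 186.438°.

186.4°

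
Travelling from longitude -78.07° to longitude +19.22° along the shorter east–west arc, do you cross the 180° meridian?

Signed shortest Δλ = ((19.22 − -78.07 + 180) mod 360) − 180 = 97.29°.
Going east by 97.29° from -78.07° reaches +19.22° without touching 180°.

No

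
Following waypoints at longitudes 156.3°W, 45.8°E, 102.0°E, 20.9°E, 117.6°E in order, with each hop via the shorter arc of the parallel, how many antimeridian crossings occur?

Leg 1: -156.3° → +45.8°, shortest Δλ = -157.9° (west) — crosses 180°.
Leg 2: +45.8° → +102.0°, shortest Δλ = 56.2° (east) — does not cross 180°.
Leg 3: +102.0° → +20.9°, shortest Δλ = -81.1° (west) — does not cross 180°.
Leg 4: +20.9° → +117.6°, shortest Δλ = 96.7° (east) — does not cross 180°.
Total crossings: 1.

1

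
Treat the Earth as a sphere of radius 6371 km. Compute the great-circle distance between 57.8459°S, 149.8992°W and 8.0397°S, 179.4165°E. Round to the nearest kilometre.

Δλ = 179.4165 − -149.8992 = 329.3157°; wrapped into (−180°, 180°]: -30.6843°.
Δφ = -8.0397 − -57.8459 = 49.8062°.
a = sin²(Δφ/2) + cos φ₁ · cos φ₂ · sin²(Δλ/2) = 0.214202.
c = 2·atan2(√a, √(1−a)) = 0.96235 rad → d = 6371·c ≈ 6131.12 km.

6131 km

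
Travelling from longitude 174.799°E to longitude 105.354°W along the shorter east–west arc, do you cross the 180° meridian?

Naïve |-105.354 − 174.799| = 280.153° > 180°, so the shorter arc goes the other way round — across 180°.
Signed shortest Δλ = ((-105.354 − 174.799 + 180) mod 360) − 180 = 79.847°.
Going east by 79.847° from +174.799° passes through 180° before reaching -105.354°.

Yes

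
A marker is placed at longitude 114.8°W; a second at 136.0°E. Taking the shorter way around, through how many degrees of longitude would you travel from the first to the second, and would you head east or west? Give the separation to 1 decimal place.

Raw difference: 136.0 − -114.8 = 250.8°.
Normalise into (−180°, 180°]: 250.8° − 360° = -109.2°.
Negative ⇒ the second point lies to the west; separation 109.2°.

109.2° west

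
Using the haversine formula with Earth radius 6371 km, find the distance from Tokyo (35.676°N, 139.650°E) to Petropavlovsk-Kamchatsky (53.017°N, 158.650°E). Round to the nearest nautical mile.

1314 nmi

Δλ = 158.650 − 139.650 = 19.000°.
Δφ = 53.017 − 35.676 = 17.341°.
a = sin²(Δφ/2) + cos φ₁ · cos φ₂ · sin²(Δλ/2) = 0.036038.
c = 2·atan2(√a, √(1−a)) = 0.38199 rad → d = 6371·c ≈ 2433.67 km ≈ 1314.08 nmi.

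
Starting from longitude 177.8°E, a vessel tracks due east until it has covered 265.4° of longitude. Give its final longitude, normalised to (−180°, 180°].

Start at +177.8°; shift +265.4° → +443.2°.
+443.2° lies outside (−180°, 180°]; subtract 360° → +83.2°.

83.2°E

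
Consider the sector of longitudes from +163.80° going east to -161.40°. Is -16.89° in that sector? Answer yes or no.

No

Band width going east from +163.80° to -161.40°: ((-161.40 − 163.80) mod 360) = 34.80°.
Offset of -16.89° east of the west edge: ((-16.89 − 163.80) mod 360) = 179.31°.
179.31° > 34.80° ⇒ outside.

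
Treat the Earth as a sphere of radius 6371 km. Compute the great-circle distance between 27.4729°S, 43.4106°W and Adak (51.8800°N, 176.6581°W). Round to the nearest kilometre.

Δλ = -176.6581 − -43.4106 = -133.2475°.
Δφ = 51.8800 − -27.4729 = 79.3529°.
a = sin²(Δφ/2) + cos φ₁ · cos φ₂ · sin²(Δλ/2) = 0.869096.
c = 2·atan2(√a, √(1−a)) = 2.40118 rad → d = 6371·c ≈ 15297.93 km.

15298 km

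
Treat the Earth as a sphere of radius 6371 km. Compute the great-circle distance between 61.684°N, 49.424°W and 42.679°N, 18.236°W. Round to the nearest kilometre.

Δλ = -18.236 − -49.424 = 31.188°.
Δφ = 42.679 − 61.684 = -19.005°.
a = sin²(Δφ/2) + cos φ₁ · cos φ₂ · sin²(Δλ/2) = 0.052454.
c = 2·atan2(√a, √(1−a)) = 0.46216 rad → d = 6371·c ≈ 2944.42 km.

2944 km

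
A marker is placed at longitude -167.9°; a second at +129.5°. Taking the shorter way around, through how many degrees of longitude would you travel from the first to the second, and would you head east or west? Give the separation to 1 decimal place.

62.6° west

Raw difference: 129.5 − -167.9 = 297.4°.
Normalise into (−180°, 180°]: 297.4° − 360° = -62.6°.
Negative ⇒ the second point lies to the west; separation 62.6°.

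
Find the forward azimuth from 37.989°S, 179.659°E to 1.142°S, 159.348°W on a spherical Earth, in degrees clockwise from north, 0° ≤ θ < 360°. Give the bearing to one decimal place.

Δλ = -159.348 − 179.659 = -339.007°; wrapped into (−180°, 180°]: 20.993°.
θ = atan2( sin Δλ · cos φ₂ , cos φ₁ · sin φ₂ − sin φ₁ · cos φ₂ · cos Δλ )
  = atan2(0.35818, 0.55883) = 32.658° → normalised to [0°, 360°): 32.658°.

32.7°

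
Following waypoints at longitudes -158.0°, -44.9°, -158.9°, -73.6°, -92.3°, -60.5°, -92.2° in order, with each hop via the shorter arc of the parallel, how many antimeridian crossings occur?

0

Leg 1: -158.0° → -44.9°, shortest Δλ = 113.1° (east) — does not cross 180°.
Leg 2: -44.9° → -158.9°, shortest Δλ = -114.0° (west) — does not cross 180°.
Leg 3: -158.9° → -73.6°, shortest Δλ = 85.3° (east) — does not cross 180°.
Leg 4: -73.6° → -92.3°, shortest Δλ = -18.7° (west) — does not cross 180°.
Leg 5: -92.3° → -60.5°, shortest Δλ = 31.8° (east) — does not cross 180°.
Leg 6: -60.5° → -92.2°, shortest Δλ = -31.7° (west) — does not cross 180°.
Total crossings: 0.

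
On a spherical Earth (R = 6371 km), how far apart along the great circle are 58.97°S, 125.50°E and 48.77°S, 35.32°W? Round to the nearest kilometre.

Δλ = -35.32 − 125.50 = -160.82°.
Δφ = -48.77 − -58.97 = 10.20°.
a = sin²(Δφ/2) + cos φ₁ · cos φ₂ · sin²(Δλ/2) = 0.338221.
c = 2·atan2(√a, √(1−a)) = 1.24131 rad → d = 6371·c ≈ 7908.39 km.

7908 km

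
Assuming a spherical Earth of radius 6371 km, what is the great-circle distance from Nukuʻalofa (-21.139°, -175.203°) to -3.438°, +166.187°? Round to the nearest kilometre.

2815 km

Δλ = 166.187 − -175.203 = 341.390°; wrapped into (−180°, 180°]: -18.610°.
Δφ = -3.438 − -21.139 = 17.701°.
a = sin²(Δφ/2) + cos φ₁ · cos φ₂ · sin²(Δλ/2) = 0.048012.
c = 2·atan2(√a, √(1−a)) = 0.44182 rad → d = 6371·c ≈ 2814.83 km.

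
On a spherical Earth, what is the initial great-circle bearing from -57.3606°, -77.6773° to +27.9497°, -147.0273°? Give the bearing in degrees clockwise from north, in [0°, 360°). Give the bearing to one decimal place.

Δλ = -147.0273 − -77.6773 = -69.3500°.
θ = atan2( sin Δλ · cos φ₂ , cos φ₁ · sin φ₂ − sin φ₁ · cos φ₂ · cos Δλ )
  = atan2(-0.82661, 0.51512) = -58.070° → normalised to [0°, 360°): 301.930°.

301.9°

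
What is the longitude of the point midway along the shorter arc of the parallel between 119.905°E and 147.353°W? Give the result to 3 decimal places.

166.276°E

Signed shortest Δλ from +119.905° to -147.353° is +92.742°.
Midpoint longitude = +119.905° + (+92.742°)/2 = +119.905° + 46.371° = +166.276°.
(The naïve average (+119.905 + -147.353)/2 = -13.724° is on the wrong side of the globe.)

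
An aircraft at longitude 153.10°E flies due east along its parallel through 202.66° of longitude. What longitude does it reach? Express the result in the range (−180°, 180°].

4.24°W

Start at +153.10°; shift +202.66° → +355.76°.
+355.76° lies outside (−180°, 180°]; subtract 360° → -4.24°.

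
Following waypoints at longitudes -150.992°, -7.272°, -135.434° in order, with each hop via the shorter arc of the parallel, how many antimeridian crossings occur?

Leg 1: -150.992° → -7.272°, shortest Δλ = 143.72° (east) — does not cross 180°.
Leg 2: -7.272° → -135.434°, shortest Δλ = -128.162° (west) — does not cross 180°.
Total crossings: 0.

0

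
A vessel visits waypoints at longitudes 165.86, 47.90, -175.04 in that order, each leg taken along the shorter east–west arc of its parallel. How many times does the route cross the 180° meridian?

Leg 1: +165.86° → +47.90°, shortest Δλ = -117.96° (west) — does not cross 180°.
Leg 2: +47.90° → -175.04°, shortest Δλ = 137.06° (east) — crosses 180°.
Total crossings: 1.

1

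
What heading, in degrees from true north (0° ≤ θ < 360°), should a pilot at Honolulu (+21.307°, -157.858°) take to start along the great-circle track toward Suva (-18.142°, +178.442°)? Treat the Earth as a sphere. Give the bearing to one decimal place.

212.2°

Δλ = 178.442 − -157.858 = 336.300°; wrapped into (−180°, 180°]: -23.700°.
θ = atan2( sin Δλ · cos φ₂ , cos φ₁ · sin φ₂ − sin φ₁ · cos φ₂ · cos Δλ )
  = atan2(-0.38197, -0.60627) = -147.788° → normalised to [0°, 360°): 212.212°.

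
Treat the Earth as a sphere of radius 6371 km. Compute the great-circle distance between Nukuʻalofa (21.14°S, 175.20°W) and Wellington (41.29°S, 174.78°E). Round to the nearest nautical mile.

1312 nmi

Δλ = 174.78 − -175.20 = 349.98°; wrapped into (−180°, 180°]: -10.02°.
Δφ = -41.29 − -21.14 = -20.15°.
a = sin²(Δφ/2) + cos φ₁ · cos φ₂ · sin²(Δλ/2) = 0.035948.
c = 2·atan2(√a, √(1−a)) = 0.38151 rad → d = 6371·c ≈ 2430.58 km ≈ 1312.41 nmi.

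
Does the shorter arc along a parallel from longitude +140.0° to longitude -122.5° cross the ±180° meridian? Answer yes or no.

Naïve |-122.5 − 140.0| = 262.5° > 180°, so the shorter arc goes the other way round — across 180°.
Signed shortest Δλ = ((-122.5 − 140.0 + 180) mod 360) − 180 = 97.5°.
Going east by 97.5° from +140.0° passes through 180° before reaching -122.5°.

Yes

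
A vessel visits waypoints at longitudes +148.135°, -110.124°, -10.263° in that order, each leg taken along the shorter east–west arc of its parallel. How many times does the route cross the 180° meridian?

Leg 1: +148.135° → -110.124°, shortest Δλ = 101.741° (east) — crosses 180°.
Leg 2: -110.124° → -10.263°, shortest Δλ = 99.861° (east) — does not cross 180°.
Total crossings: 1.

1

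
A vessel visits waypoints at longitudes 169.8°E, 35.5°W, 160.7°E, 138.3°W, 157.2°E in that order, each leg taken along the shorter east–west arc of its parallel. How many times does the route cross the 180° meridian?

Leg 1: +169.8° → -35.5°, shortest Δλ = 154.7° (east) — crosses 180°.
Leg 2: -35.5° → +160.7°, shortest Δλ = -163.8° (west) — crosses 180°.
Leg 3: +160.7° → -138.3°, shortest Δλ = 61.0° (east) — crosses 180°.
Leg 4: -138.3° → +157.2°, shortest Δλ = -64.5° (west) — crosses 180°.
Total crossings: 4.

4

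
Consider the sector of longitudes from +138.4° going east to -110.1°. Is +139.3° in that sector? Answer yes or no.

Yes

Band width going east from +138.4° to -110.1°: ((-110.1 − 138.4) mod 360) = 111.5°.
Offset of +139.3° east of the west edge: ((139.3 − 138.4) mod 360) = 0.9°.
0.9° ≤ 111.5° ⇒ inside.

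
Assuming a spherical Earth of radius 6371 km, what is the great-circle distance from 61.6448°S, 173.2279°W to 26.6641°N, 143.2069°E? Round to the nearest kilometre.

10565 km

Δλ = 143.2069 − -173.2279 = 316.4348°; wrapped into (−180°, 180°]: -43.5652°.
Δφ = 26.6641 − -61.6448 = 88.3089°.
a = sin²(Δφ/2) + cos φ₁ · cos φ₂ · sin²(Δλ/2) = 0.543690.
c = 2·atan2(√a, √(1−a)) = 1.65829 rad → d = 6371·c ≈ 10564.96 km.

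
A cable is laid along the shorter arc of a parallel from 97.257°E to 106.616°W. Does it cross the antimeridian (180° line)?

Yes

Naïve |-106.616 − 97.257| = 203.873° > 180°, so the shorter arc goes the other way round — across 180°.
Signed shortest Δλ = ((-106.616 − 97.257 + 180) mod 360) − 180 = 156.127°.
Going east by 156.127° from +97.257° passes through 180° before reaching -106.616°.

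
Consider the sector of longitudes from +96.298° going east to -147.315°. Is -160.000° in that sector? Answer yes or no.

Band width going east from +96.298° to -147.315°: ((-147.315 − 96.298) mod 360) = 116.387°.
Offset of -160.000° east of the west edge: ((-160.000 − 96.298) mod 360) = 103.702°.
103.702° ≤ 116.387° ⇒ inside.

Yes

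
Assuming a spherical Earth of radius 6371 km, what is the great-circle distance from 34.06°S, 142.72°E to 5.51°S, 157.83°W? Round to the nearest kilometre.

Δλ = -157.83 − 142.72 = -300.55°; wrapped into (−180°, 180°]: 59.45°.
Δφ = -5.51 − -34.06 = 28.55°.
a = sin²(Δφ/2) + cos φ₁ · cos φ₂ · sin²(Δλ/2) = 0.263538.
c = 2·atan2(√a, √(1−a)) = 1.07819 rad → d = 6371·c ≈ 6869.14 km.

6869 km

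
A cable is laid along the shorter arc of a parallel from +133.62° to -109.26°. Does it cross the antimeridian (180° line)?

Yes

Naïve |-109.26 − 133.62| = 242.88° > 180°, so the shorter arc goes the other way round — across 180°.
Signed shortest Δλ = ((-109.26 − 133.62 + 180) mod 360) − 180 = 117.12°.
Going east by 117.12° from +133.62° passes through 180° before reaching -109.26°.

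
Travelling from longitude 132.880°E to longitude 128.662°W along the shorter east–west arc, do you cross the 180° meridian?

Yes

Naïve |-128.662 − 132.880| = 261.542° > 180°, so the shorter arc goes the other way round — across 180°.
Signed shortest Δλ = ((-128.662 − 132.880 + 180) mod 360) − 180 = 98.458°.
Going east by 98.458° from +132.880° passes through 180° before reaching -128.662°.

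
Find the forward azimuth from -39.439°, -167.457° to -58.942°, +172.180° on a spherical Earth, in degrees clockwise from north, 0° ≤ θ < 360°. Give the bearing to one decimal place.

206.9°

Δλ = 172.180 − -167.457 = 339.637°; wrapped into (−180°, 180°]: -20.363°.
θ = atan2( sin Δλ · cos φ₂ , cos φ₁ · sin φ₂ − sin φ₁ · cos φ₂ · cos Δλ )
  = atan2(-0.17952, -0.35434) = -153.132° → normalised to [0°, 360°): 206.868°.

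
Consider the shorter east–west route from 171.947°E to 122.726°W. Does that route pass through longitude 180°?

Yes

Naïve |-122.726 − 171.947| = 294.673° > 180°, so the shorter arc goes the other way round — across 180°.
Signed shortest Δλ = ((-122.726 − 171.947 + 180) mod 360) − 180 = 65.327°.
Going east by 65.327° from +171.947° passes through 180° before reaching -122.726°.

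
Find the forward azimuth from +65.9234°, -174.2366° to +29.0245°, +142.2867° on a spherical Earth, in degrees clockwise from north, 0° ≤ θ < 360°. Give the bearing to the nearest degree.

Δλ = 142.2867 − -174.2366 = 316.5233°; wrapped into (−180°, 180°]: -43.4767°.
θ = atan2( sin Δλ · cos φ₂ , cos φ₁ · sin φ₂ − sin φ₁ · cos φ₂ · cos Δλ )
  = atan2(-0.60165, -0.38138) = -122.371° → normalised to [0°, 360°): 237.629°.

238°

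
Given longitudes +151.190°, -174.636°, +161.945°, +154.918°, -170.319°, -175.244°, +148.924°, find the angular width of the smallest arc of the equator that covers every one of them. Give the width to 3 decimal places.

Sort the longitudes: -175.244°, -174.636°, -170.319°, +148.924°, +151.190°, +154.918°, +161.945°.
Eastward gaps between consecutive values (wrapping around): 0.608°, 4.317°, 319.243°, 2.266°, 3.728°, 7.027°, 22.811°.
Largest gap = 319.243° ⇒ minimal covering band is its complement: 360° − 319.243° = 40.757°.
Band runs from +148.924° eastward to -170.319°, crossing the antimeridian.

40.757°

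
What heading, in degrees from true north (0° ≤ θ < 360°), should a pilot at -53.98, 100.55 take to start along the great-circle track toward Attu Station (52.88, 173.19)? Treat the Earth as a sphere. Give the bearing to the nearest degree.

Δλ = 173.19 − 100.55 = 72.64°.
θ = atan2( sin Δλ · cos φ₂ , cos φ₁ · sin φ₂ − sin φ₁ · cos φ₂ · cos Δλ )
  = atan2(0.57600, 0.61455) = 43.145° → normalised to [0°, 360°): 43.145°.

43°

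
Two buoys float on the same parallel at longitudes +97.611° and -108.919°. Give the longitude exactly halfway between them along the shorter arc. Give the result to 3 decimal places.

Signed shortest Δλ from +97.611° to -108.919° is +153.470°.
Midpoint longitude = +97.611° + (+153.470°)/2 = +97.611° + 76.735° = +174.346°.
(The naïve average (+97.611 + -108.919)/2 = -5.654° is on the wrong side of the globe.)

+174.346°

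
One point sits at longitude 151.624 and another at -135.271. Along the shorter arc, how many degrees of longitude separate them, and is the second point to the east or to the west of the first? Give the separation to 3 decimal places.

73.105° east

Raw difference: -135.271 − 151.624 = -286.895°.
Normalise into (−180°, 180°]: -286.895° + 360° = 73.105°.
Positive ⇒ the second point lies to the east; separation 73.105°.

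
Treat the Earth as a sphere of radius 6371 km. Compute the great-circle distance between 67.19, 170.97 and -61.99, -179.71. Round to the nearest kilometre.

14384 km

Δλ = -179.71 − 170.97 = -350.68°; wrapped into (−180°, 180°]: 9.32°.
Δφ = -61.99 − 67.19 = -129.18°.
a = sin²(Δφ/2) + cos φ₁ · cos φ₂ · sin²(Δλ/2) = 0.817081.
c = 2·atan2(√a, √(1−a)) = 2.25772 rad → d = 6371·c ≈ 14383.94 km.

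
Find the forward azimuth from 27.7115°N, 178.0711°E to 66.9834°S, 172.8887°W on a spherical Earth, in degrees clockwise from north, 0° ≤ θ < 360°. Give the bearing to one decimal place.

Δλ = -172.8887 − 178.0711 = -350.9598°; wrapped into (−180°, 180°]: 9.0402°.
θ = atan2( sin Δλ · cos φ₂ , cos φ₁ · sin φ₂ − sin φ₁ · cos φ₂ · cos Δλ )
  = atan2(0.06144, -0.99439) = 176.465° → normalised to [0°, 360°): 176.465°.

176.5°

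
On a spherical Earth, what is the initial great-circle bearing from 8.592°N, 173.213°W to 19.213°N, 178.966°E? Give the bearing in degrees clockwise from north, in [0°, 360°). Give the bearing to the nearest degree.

325°

Δλ = 178.966 − -173.213 = 352.179°; wrapped into (−180°, 180°]: -7.821°.
θ = atan2( sin Δλ · cos φ₂ , cos φ₁ · sin φ₂ − sin φ₁ · cos φ₂ · cos Δλ )
  = atan2(-0.12850, 0.18562) = -34.693° → normalised to [0°, 360°): 325.307°.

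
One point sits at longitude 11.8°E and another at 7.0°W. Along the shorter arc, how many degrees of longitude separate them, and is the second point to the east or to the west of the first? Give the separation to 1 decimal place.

18.8° west

Raw difference: -7.0 − 11.8 = -18.8°.
Normalise into (−180°, 180°]: -18.8° stays -18.8°.
Negative ⇒ the second point lies to the west; separation 18.8°.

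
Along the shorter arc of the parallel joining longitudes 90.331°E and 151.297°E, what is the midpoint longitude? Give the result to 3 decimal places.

Signed shortest Δλ from +90.331° to +151.297° is +60.966°.
Midpoint longitude = +90.331° + (+60.966°)/2 = +90.331° + 30.483° = +120.814°.

120.814°E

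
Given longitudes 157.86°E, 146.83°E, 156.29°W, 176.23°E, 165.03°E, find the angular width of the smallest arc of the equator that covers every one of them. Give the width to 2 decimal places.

Sort the longitudes: -156.29°, +146.83°, +157.86°, +165.03°, +176.23°.
Eastward gaps between consecutive values (wrapping around): 303.12°, 11.03°, 7.17°, 11.20°, 27.48°.
Largest gap = 303.12° ⇒ minimal covering band is its complement: 360° − 303.12° = 56.88°.
Band runs from +146.83° eastward to -156.29°, crossing the antimeridian.

56.88°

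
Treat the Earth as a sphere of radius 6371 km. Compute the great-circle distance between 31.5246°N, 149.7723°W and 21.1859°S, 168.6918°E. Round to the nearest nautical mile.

Δλ = 168.6918 − -149.7723 = 318.4641°; wrapped into (−180°, 180°]: -41.5359°.
Δφ = -21.1859 − 31.5246 = -52.7105°.
a = sin²(Δφ/2) + cos φ₁ · cos φ₂ · sin²(Δλ/2) = 0.297009.
c = 2·atan2(√a, √(1−a)) = 1.15274 rad → d = 6371·c ≈ 7344.13 km ≈ 3965.51 nmi.

3966 nmi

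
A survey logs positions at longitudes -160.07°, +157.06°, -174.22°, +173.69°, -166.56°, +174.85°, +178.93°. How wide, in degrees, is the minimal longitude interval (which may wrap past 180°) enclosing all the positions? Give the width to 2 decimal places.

Sort the longitudes: -174.22°, -166.56°, -160.07°, +157.06°, +173.69°, +174.85°, +178.93°.
Eastward gaps between consecutive values (wrapping around): 7.66°, 6.49°, 317.13°, 16.63°, 1.16°, 4.08°, 6.85°.
Largest gap = 317.13° ⇒ minimal covering band is its complement: 360° − 317.13° = 42.87°.
Band runs from +157.06° eastward to -160.07°, crossing the antimeridian.

42.87°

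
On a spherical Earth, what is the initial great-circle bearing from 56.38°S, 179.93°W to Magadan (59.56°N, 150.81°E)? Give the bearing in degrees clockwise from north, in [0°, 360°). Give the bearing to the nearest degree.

Δλ = 150.81 − -179.93 = 330.74°; wrapped into (−180°, 180°]: -29.26°.
θ = atan2( sin Δλ · cos φ₂ , cos φ₁ · sin φ₂ − sin φ₁ · cos φ₂ · cos Δλ )
  = atan2(-0.24763, 0.84542) = -16.326° → normalised to [0°, 360°): 343.674°.

344°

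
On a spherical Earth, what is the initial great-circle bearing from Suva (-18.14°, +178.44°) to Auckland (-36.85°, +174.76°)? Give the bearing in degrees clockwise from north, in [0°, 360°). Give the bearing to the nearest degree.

189°

Δλ = 174.76 − 178.44 = -3.68°.
θ = atan2( sin Δλ · cos φ₂ , cos φ₁ · sin φ₂ − sin φ₁ · cos φ₂ · cos Δλ )
  = atan2(-0.05136, -0.32129) = -170.918° → normalised to [0°, 360°): 189.082°.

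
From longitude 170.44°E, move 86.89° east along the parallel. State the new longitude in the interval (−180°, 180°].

102.67°W

Start at +170.44°; shift +86.89° → +257.33°.
+257.33° lies outside (−180°, 180°]; subtract 360° → -102.67°.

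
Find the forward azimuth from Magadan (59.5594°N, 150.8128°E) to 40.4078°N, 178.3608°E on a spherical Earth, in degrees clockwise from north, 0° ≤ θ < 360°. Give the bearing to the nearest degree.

Δλ = 178.3608 − 150.8128 = 27.5480°.
θ = atan2( sin Δλ · cos φ₂ , cos φ₁ · sin φ₂ − sin φ₁ · cos φ₂ · cos Δλ )
  = atan2(0.35216, -0.25364) = 125.762° → normalised to [0°, 360°): 125.762°.

126°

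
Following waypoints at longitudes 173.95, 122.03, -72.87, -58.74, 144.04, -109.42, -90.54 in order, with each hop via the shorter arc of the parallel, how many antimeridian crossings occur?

Leg 1: +173.95° → +122.03°, shortest Δλ = -51.92° (west) — does not cross 180°.
Leg 2: +122.03° → -72.87°, shortest Δλ = 165.1° (east) — crosses 180°.
Leg 3: -72.87° → -58.74°, shortest Δλ = 14.13° (east) — does not cross 180°.
Leg 4: -58.74° → +144.04°, shortest Δλ = -157.22° (west) — crosses 180°.
Leg 5: +144.04° → -109.42°, shortest Δλ = 106.54° (east) — crosses 180°.
Leg 6: -109.42° → -90.54°, shortest Δλ = 18.88° (east) — does not cross 180°.
Total crossings: 3.

3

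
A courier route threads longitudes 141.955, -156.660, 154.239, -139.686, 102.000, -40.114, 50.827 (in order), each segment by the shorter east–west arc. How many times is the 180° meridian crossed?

4

Leg 1: +141.955° → -156.660°, shortest Δλ = 61.385° (east) — crosses 180°.
Leg 2: -156.660° → +154.239°, shortest Δλ = -49.101° (west) — crosses 180°.
Leg 3: +154.239° → -139.686°, shortest Δλ = 66.075° (east) — crosses 180°.
Leg 4: -139.686° → +102.000°, shortest Δλ = -118.314° (west) — crosses 180°.
Leg 5: +102.000° → -40.114°, shortest Δλ = -142.114° (west) — does not cross 180°.
Leg 6: -40.114° → +50.827°, shortest Δλ = 90.941° (east) — does not cross 180°.
Total crossings: 4.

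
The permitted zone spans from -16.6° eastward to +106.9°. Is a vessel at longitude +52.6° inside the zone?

Band width going east from -16.6° to +106.9°: ((106.9 − -16.6) mod 360) = 123.5°.
Offset of +52.6° east of the west edge: ((52.6 − -16.6) mod 360) = 69.2°.
69.2° ≤ 123.5° ⇒ inside.

Yes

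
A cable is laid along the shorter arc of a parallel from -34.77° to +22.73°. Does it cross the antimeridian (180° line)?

Signed shortest Δλ = ((22.73 − -34.77 + 180) mod 360) − 180 = 57.5°.
Going east by 57.5° from -34.77° reaches +22.73° without touching 180°.

No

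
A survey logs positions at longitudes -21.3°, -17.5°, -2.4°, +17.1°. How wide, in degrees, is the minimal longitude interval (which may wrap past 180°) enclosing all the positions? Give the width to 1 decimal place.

Sort the longitudes: -21.3°, -17.5°, -2.4°, +17.1°.
Eastward gaps between consecutive values (wrapping around): 3.8°, 15.1°, 19.5°, 321.6°.
Largest gap = 321.6° ⇒ minimal covering band is its complement: 360° − 321.6° = 38.4°.
Band runs from -21.3° eastward to +17.1°.

38.4°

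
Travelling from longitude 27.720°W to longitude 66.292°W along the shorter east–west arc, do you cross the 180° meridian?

No

Signed shortest Δλ = ((-66.292 − -27.720 + 180) mod 360) − 180 = -38.572°.
Going west by 38.572° from -27.720° reaches -66.292° without touching 180°.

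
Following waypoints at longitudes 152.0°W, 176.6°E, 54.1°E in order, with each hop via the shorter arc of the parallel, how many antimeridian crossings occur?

1

Leg 1: -152.0° → +176.6°, shortest Δλ = -31.4° (west) — crosses 180°.
Leg 2: +176.6° → +54.1°, shortest Δλ = -122.5° (west) — does not cross 180°.
Total crossings: 1.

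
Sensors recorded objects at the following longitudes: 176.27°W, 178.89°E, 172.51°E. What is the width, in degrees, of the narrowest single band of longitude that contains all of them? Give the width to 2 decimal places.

11.22°

Sort the longitudes: -176.27°, +172.51°, +178.89°.
Eastward gaps between consecutive values (wrapping around): 348.78°, 6.38°, 4.84°.
Largest gap = 348.78° ⇒ minimal covering band is its complement: 360° − 348.78° = 11.22°.
Band runs from +172.51° eastward to -176.27°, crossing the antimeridian.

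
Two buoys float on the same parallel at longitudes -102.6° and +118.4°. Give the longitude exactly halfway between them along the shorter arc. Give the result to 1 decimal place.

-172.1°

Signed shortest Δλ from -102.6° to +118.4° is -139.0°.
Midpoint longitude = -102.6° + (-139.0°)/2 = -102.6° − 69.5° = -172.1°.
(The naïve average (-102.6 + +118.4)/2 = 7.9° is on the wrong side of the globe.)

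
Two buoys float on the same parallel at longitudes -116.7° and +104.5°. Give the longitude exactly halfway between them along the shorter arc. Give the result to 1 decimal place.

+173.9°

Signed shortest Δλ from -116.7° to +104.5° is -138.8°.
Midpoint longitude = -116.7° + (-138.8°)/2 = -116.7° − 69.4° = -186.1°.
Normalise into (−180°, 180°]: +173.9°.
(The naïve average (-116.7 + +104.5)/2 = -6.1° is on the wrong side of the globe.)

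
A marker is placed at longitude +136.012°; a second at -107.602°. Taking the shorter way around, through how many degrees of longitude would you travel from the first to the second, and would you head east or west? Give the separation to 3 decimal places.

Raw difference: -107.602 − 136.012 = -243.614°.
Normalise into (−180°, 180°]: -243.614° + 360° = 116.386°.
Positive ⇒ the second point lies to the east; separation 116.386°.

116.386° east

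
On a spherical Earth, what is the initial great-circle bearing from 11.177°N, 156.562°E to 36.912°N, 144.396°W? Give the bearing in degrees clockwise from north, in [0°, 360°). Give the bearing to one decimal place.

53.4°

Δλ = -144.396 − 156.562 = -300.958°; wrapped into (−180°, 180°]: 59.042°.
θ = atan2( sin Δλ · cos φ₂ , cos φ₁ · sin φ₂ − sin φ₁ · cos φ₂ · cos Δλ )
  = atan2(0.68566, 0.50947) = 53.386° → normalised to [0°, 360°): 53.386°.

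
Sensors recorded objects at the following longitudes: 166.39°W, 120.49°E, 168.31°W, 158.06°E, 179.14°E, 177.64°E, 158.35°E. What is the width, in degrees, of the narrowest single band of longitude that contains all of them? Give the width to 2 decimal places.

73.12°

Sort the longitudes: -168.31°, -166.39°, +120.49°, +158.06°, +158.35°, +177.64°, +179.14°.
Eastward gaps between consecutive values (wrapping around): 1.92°, 286.88°, 37.57°, 0.29°, 19.29°, 1.50°, 12.55°.
Largest gap = 286.88° ⇒ minimal covering band is its complement: 360° − 286.88° = 73.12°.
Band runs from +120.49° eastward to -166.39°, crossing the antimeridian.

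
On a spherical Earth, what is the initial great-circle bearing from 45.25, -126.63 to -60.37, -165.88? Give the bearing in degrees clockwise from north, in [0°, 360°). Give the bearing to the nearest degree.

199°

Δλ = -165.88 − -126.63 = -39.25°.
θ = atan2( sin Δλ · cos φ₂ , cos φ₁ · sin φ₂ − sin φ₁ · cos φ₂ · cos Δλ )
  = atan2(-0.31281, -0.88385) = -160.510° → normalised to [0°, 360°): 199.490°.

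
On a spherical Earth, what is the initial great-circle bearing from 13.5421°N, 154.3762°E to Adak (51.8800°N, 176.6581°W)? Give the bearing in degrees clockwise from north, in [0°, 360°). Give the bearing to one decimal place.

Δλ = -176.6581 − 154.3762 = -331.0343°; wrapped into (−180°, 180°]: 28.9657°.
θ = atan2( sin Δλ · cos φ₂ , cos φ₁ · sin φ₂ − sin φ₁ · cos φ₂ · cos Δλ )
  = atan2(0.29895, 0.63838) = 25.094° → normalised to [0°, 360°): 25.094°.

25.1°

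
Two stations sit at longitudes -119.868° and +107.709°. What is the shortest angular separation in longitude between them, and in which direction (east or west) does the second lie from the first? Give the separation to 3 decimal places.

Raw difference: 107.709 − -119.868 = 227.577°.
Normalise into (−180°, 180°]: 227.577° − 360° = -132.423°.
Negative ⇒ the second point lies to the west; separation 132.423°.

132.423° west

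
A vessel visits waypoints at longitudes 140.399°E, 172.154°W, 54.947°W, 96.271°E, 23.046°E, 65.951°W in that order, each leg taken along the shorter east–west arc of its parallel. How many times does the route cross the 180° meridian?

1

Leg 1: +140.399° → -172.154°, shortest Δλ = 47.447° (east) — crosses 180°.
Leg 2: -172.154° → -54.947°, shortest Δλ = 117.207° (east) — does not cross 180°.
Leg 3: -54.947° → +96.271°, shortest Δλ = 151.218° (east) — does not cross 180°.
Leg 4: +96.271° → +23.046°, shortest Δλ = -73.225° (west) — does not cross 180°.
Leg 5: +23.046° → -65.951°, shortest Δλ = -88.997° (west) — does not cross 180°.
Total crossings: 1.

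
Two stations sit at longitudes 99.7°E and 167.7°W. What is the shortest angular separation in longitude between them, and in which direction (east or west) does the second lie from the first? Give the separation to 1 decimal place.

Raw difference: -167.7 − 99.7 = -267.4°.
Normalise into (−180°, 180°]: -267.4° + 360° = 92.6°.
Positive ⇒ the second point lies to the east; separation 92.6°.

92.6° east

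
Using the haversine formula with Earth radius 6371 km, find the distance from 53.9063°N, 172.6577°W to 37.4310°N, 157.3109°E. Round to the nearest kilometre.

2929 km

Δλ = 157.3109 − -172.6577 = 329.9686°; wrapped into (−180°, 180°]: -30.0314°.
Δφ = 37.4310 − 53.9063 = -16.4753°.
a = sin²(Δφ/2) + cos φ₁ · cos φ₂ · sin²(Δλ/2) = 0.051930.
c = 2·atan2(√a, √(1−a)) = 0.45980 rad → d = 6371·c ≈ 2929.40 km.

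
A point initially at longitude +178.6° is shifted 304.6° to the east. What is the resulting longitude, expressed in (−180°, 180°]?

Start at +178.6°; shift +304.6° → +483.2°.
+483.2° lies outside (−180°, 180°]; subtract 360° → +123.2°.

+123.2°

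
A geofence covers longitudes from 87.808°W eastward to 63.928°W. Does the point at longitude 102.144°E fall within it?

Band width going east from -87.808° to -63.928°: ((-63.928 − -87.808) mod 360) = 23.880°.
Offset of +102.144° east of the west edge: ((102.144 − -87.808) mod 360) = 189.952°.
189.952° > 23.880° ⇒ outside.

No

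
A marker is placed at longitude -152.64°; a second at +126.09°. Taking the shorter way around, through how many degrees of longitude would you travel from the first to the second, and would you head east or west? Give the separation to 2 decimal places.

Raw difference: 126.09 − -152.64 = 278.73°.
Normalise into (−180°, 180°]: 278.73° − 360° = -81.27°.
Negative ⇒ the second point lies to the west; separation 81.27°.

81.27° west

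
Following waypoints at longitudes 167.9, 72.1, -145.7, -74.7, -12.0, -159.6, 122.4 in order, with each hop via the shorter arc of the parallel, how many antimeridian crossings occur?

Leg 1: +167.9° → +72.1°, shortest Δλ = -95.8° (west) — does not cross 180°.
Leg 2: +72.1° → -145.7°, shortest Δλ = 142.2° (east) — crosses 180°.
Leg 3: -145.7° → -74.7°, shortest Δλ = 71.0° (east) — does not cross 180°.
Leg 4: -74.7° → -12.0°, shortest Δλ = 62.7° (east) — does not cross 180°.
Leg 5: -12.0° → -159.6°, shortest Δλ = -147.6° (west) — does not cross 180°.
Leg 6: -159.6° → +122.4°, shortest Δλ = -78.0° (west) — crosses 180°.
Total crossings: 2.

2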